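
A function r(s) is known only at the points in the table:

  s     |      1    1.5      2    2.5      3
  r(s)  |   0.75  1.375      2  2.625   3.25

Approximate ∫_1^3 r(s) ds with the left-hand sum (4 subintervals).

Δs = 0.5.
Sum = 0.5·[0.75 + 1.375 + 2 + 2.625] = 3.375.

3.375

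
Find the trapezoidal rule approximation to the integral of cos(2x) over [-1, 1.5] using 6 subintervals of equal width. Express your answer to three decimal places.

Δx = (1.5 − (-1))/6 = 5/12.
f(-1) ≈ -0.416, f(-7/12) ≈ 0.393, f(-1/6) ≈ 0.945, f(0.25) ≈ 0.878, f(2/3) ≈ 0.235, f(13/12) ≈ -0.561, f(1.5) ≈ -0.990.
T_6 = (Δx/2)·[f(x_0) + 2f(x_1) + ... + 2f(x_{5}) + f(x_6)].
Sum ≈ 0.494.

0.494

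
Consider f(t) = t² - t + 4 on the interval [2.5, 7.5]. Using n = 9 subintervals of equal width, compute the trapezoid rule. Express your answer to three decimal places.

Δt = (7.5 − 2.5)/9 = 5/9.
f(2.5) = 7.75, f(55/18) = 3331/324, f(65/18) = 4351/324, f(25/6) = 619/36, f(85/18) = 6991/324, f(95/18) = 8611/324, f(35/6) = 1159/36, f(115/18) = 12451/324, f(125/18) = 14671/324, f(7.5) = 52.75.
T_9 = (Δt/2)·[f(t_0) + 2f(t_1) + ... + 2f(t_{8}) + f(t_9)].
Sum ≈ 130.674.

130.674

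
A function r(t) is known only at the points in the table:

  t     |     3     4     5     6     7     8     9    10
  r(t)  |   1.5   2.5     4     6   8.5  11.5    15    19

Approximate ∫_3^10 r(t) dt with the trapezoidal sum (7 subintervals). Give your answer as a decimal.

Δt = 1.
T_7 = (1/2)·[1.5 + 2·2.5 + 2·4 + 2·6 + 2·8.5 + 2·11.5 + 2·15 + 19] = 57.75.

57.75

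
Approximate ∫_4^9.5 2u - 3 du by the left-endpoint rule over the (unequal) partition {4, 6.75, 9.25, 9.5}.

Subinterval widths: 2.75, 2.5, 0.25.
Left endpoints: 4, 6.75, 9.25.
f(4) = 5, f(6.75) = 10.5, f(9.25) = 15.5.
Sum = Σ Δu_i · f(u_i).
Sum = 43.875.

43.875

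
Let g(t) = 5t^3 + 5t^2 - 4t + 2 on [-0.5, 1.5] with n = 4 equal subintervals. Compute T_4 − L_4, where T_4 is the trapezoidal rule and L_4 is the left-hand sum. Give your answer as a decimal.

T_4 = 13.125.
L_4 = 8.25.
T_4 − L_4 = 4.875.

4.875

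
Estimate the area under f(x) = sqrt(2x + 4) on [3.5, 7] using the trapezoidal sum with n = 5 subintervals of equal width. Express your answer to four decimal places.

13.2922

Δx = (7 − 3.5)/5 = 0.7.
f(3.5) ≈ 3.3166, f(4.2) ≈ 3.5214, f(4.9) ≈ 3.7148, f(5.6) ≈ 3.8987, f(6.3) ≈ 4.0743, f(7) ≈ 4.2426.
T_5 = (Δx/2)·[f(x_0) + 2f(x_1) + ... + 2f(x_{4}) + f(x_5)].
Sum ≈ 13.2922.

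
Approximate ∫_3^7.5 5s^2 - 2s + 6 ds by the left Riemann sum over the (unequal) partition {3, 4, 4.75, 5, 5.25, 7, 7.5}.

512.875

Subinterval widths: 1, 0.75, 0.25, 0.25, 1.75, 0.5.
Left endpoints: 3, 4, 4.75, 5, 5.25, 7.
f(3) = 45, f(4) = 78, f(4.75) = 109.3125, f(5) = 121, f(5.25) = 133.3125, f(7) = 237.
Sum = Σ Δs_i · f(s_i).
Sum = 512.875.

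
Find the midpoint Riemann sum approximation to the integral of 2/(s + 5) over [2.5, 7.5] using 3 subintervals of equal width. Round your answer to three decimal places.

Δs = (7.5 − 2.5)/3 = 5/3.
Midpoints: 10/3, 5, 20/3.
f(10/3) = 0.24, f(5) = 0.2, f(20/3) = 6/35.
Sum = Δs · [f(10/3) + f(5) + f(20/3)].
Sum ≈ 1.019.

1.019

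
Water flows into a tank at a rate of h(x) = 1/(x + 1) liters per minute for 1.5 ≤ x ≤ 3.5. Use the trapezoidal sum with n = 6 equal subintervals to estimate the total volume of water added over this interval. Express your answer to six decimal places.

0.588809

Δx = (3.5 − 1.5)/6 = 1/3.
h(1.5) = 0.4, h(11/6) = 6/17, h(13/6) = 6/19, h(2.5) = 2/7, h(17/6) = 6/23, h(19/6) = 0.24, h(3.5) = 2/9.
T_6 = (Δx/2)·[h(x_0) + 2h(x_1) + ... + 2h(x_{5}) + h(x_6)].
Sum ≈ 0.588809.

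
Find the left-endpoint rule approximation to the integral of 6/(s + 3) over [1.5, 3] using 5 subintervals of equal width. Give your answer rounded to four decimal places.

1.7771

Δs = (3 − 1.5)/5 = 0.3.
Left endpoints: 1.5, 1.8, 2.1, 2.4, 2.7.
f(1.5) = 4/3, f(1.8) = 1.25, f(2.1) = 20/17, f(2.4) = 10/9, f(2.7) = 20/19.
Sum = Δs · [f(1.5) + f(1.8) + f(2.1) + f(2.4) + f(2.7)].
Sum ≈ 1.7771.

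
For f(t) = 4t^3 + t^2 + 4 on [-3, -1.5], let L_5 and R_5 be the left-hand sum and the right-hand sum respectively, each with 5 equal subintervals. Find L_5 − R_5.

-26.325

L_5 = -75.81.
R_5 = -49.485.
L_5 − R_5 = -26.325.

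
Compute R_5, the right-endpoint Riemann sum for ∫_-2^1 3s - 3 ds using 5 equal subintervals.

Δs = (1 − (-2))/5 = 0.6.
Right endpoints: -1.4, -0.8, -0.2, 0.4, 1.
f(-1.4) = -7.2, f(-0.8) = -5.4, f(-0.2) = -3.6, f(0.4) = -1.8, f(1) = 0.
Sum = Δs · [f(-1.4) + f(-0.8) + f(-0.2) + f(0.4) + f(1)].
Sum = -10.8.

-10.8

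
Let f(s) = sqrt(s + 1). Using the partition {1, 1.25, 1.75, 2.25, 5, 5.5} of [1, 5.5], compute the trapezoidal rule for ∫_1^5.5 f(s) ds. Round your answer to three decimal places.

Subinterval widths: 0.25, 0.5, 0.5, 2.75, 0.5.
f(1) ≈ 1.414, f(1.25) ≈ 1.500, f(1.75) ≈ 1.658, f(2.25) ≈ 1.803, f(5) ≈ 2.449, f(5.5) ≈ 2.550.
On each subinterval the trapezoid contributes (Δs_i/2)·[f(s_{i-1}) + f(s_i)].
Sum ≈ 9.116.

9.116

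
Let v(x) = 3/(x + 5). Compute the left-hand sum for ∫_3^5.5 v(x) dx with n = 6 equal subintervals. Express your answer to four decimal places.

Δx = (5.5 − 3)/6 = 5/12.
Left endpoints: 3, 41/12, 23/6, 4.25, 14/3, 61/12.
v(3) = 0.375, v(41/12) = 36/101, v(23/6) = 18/53, v(4.25) = 12/37, v(14/3) = 9/29, v(61/12) = 36/121.
Sum = Δx · [v(3) + v(41/12) + v(23/6) + ...].
Sum ≈ 0.8347.

0.8347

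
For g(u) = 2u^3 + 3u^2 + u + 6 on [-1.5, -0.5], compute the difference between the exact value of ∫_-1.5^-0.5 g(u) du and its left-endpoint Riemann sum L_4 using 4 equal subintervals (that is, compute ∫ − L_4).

0.21875

Exact integral: ∫_-1.5^-0.5 g(u) du = 5.75.
L_4 = 5.53125.
Error = 5.75 − 5.53125 = 0.21875.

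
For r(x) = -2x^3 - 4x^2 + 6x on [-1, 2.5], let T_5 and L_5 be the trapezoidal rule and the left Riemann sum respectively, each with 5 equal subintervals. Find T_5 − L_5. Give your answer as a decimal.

-11.6375

T_5 = -27.8775.
L_5 = -16.24.
T_5 − L_5 = -11.6375.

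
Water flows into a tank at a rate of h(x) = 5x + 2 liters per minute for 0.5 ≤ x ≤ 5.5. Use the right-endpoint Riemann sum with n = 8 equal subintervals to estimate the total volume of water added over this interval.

92.8125

Δx = (5.5 − 0.5)/8 = 0.625.
Right endpoints: 1.125, 1.75, 2.375, 3, 3.625, 4.25, 4.875, 5.5.
h(1.125) = 7.625, h(1.75) = 10.75, h(2.375) = 13.875, h(3) = 17, h(3.625) = 20.125, h(4.25) = 23.25, h(4.875) = 26.375, h(5.5) = 29.5.
Sum = Δx · [h(1.125) + h(1.75) + h(2.375) + ...].
Sum = 92.8125.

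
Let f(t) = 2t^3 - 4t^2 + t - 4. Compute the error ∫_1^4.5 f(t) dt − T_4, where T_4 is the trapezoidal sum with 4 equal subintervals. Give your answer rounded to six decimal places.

Exact integral: ∫_1^4.5 f(t) dt ≈ 79.98958333.
T_4 ≈ 85.57226562.
Error ≈ 79.98958333 − 85.57226562 ≈ -5.582682.

-5.582682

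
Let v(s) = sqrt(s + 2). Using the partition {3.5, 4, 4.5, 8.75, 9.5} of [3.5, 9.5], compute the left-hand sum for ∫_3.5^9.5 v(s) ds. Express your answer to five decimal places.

Subinterval widths: 0.5, 0.5, 4.25, 0.75.
Left endpoints: 3.5, 4, 4.5, 8.75.
v(3.5) ≈ 2.34521, v(4) ≈ 2.44949, v(4.5) ≈ 2.54951, v(8.75) ≈ 3.27872.
Sum = Σ Δs_i · v(s_i).
Sum ≈ 15.69180.

15.69180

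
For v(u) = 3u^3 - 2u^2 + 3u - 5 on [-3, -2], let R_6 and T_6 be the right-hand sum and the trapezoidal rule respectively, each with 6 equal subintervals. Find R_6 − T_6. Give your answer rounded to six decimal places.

5.833333

R_6 ≈ -68.19675926.
T_6 ≈ -74.03009259.
R_6 − T_6 ≈ 5.833333.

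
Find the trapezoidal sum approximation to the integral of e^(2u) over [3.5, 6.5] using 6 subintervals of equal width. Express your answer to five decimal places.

Δu = (6.5 − 3.5)/6 = 0.5.
f(3.5) ≈ 1096.63316, f(4) ≈ 2980.95799, f(4.5) ≈ 8103.08393, f(5) ≈ 22026.46579, f(5.5) ≈ 59874.14172, f(6) ≈ 162754.79142, f(6.5) ≈ 442413.39201.
T_6 = (Δu/2)·[f(u_0) + 2f(u_1) + ... + 2f(u_{5}) + f(u_6)].
Sum ≈ 238747.22671.

238747.22671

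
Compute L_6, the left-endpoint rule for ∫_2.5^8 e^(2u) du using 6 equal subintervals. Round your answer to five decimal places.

1550129.17758

Δu = (8 − 2.5)/6 = 11/12.
Left endpoints: 2.5, 41/12, 13/3, 5.25, 37/6, 85/12.
f(2.5) ≈ 148.41316, f(41/12) ≈ 928.27993, f(13/3) ≈ 5806.11335, f(5.25) ≈ 36315.50267, f(37/6) ≈ 227142.60915, f(85/12) ≈ 1420709.09365.
Sum = Δu · [f(2.5) + f(41/12) + f(13/3) + ...].
Sum ≈ 1550129.17758.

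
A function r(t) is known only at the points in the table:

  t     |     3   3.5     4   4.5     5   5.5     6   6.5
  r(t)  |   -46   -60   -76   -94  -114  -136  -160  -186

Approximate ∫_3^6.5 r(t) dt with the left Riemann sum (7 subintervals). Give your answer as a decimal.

Δt = 0.5.
Sum = 0.5·[(-46) + (-60) + (-76) + (-94) + (-114) + (-136) + (-160)] = -343.

-343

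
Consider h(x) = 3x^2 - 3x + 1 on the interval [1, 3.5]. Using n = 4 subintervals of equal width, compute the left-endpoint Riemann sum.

Δx = (3.5 − 1)/4 = 0.625.
Left endpoints: 1, 1.625, 2.25, 2.875.
h(1) = 1, h(1.625) = 4.046875, h(2.25) = 9.4375, h(2.875) = 17.171875.
Sum = Δx · [h(1) + h(1.625) + h(2.25) + h(2.875)].
Sum = 19.78515625.

19.78515625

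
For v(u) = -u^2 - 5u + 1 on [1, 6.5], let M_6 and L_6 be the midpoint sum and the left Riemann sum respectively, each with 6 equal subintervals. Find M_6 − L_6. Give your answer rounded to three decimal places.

-30.355

M_6 ≈ -188.44821.
L_6 ≈ -158.09317.
M_6 − L_6 ≈ -30.355.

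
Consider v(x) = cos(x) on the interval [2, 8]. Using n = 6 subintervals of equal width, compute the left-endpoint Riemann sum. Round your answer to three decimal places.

Δx = (8 − 2)/6 = 1.
Left endpoints: 2, 3, 4, 5, 6, 7.
v(2) ≈ -0.416, v(3) ≈ -0.990, v(4) ≈ -0.654, v(5) ≈ 0.284, v(6) ≈ 0.960, v(7) ≈ 0.754.
Sum = Δx · [v(2) + v(3) + v(4) + ...].
Sum ≈ -0.062.

-0.062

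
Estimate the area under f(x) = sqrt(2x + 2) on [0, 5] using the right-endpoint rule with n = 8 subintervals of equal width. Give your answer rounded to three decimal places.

13.541

Δx = (5 − 0)/8 = 0.625.
Right endpoints: 0.625, 1.25, 1.875, 2.5, 3.125, 3.75, 4.375, 5.
f(0.625) ≈ 1.803, f(1.25) ≈ 2.121, f(1.875) ≈ 2.398, f(2.5) ≈ 2.646, f(3.125) ≈ 2.872, f(3.75) ≈ 3.082, f(4.375) ≈ 3.279, f(5) ≈ 3.464.
Sum = Δx · [f(0.625) + f(1.25) + f(1.875) + ...].
Sum ≈ 13.541.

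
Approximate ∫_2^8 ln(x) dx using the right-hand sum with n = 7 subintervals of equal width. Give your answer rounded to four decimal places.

Δx = (8 − 2)/7 = 6/7.
Right endpoints: 20/7, 26/7, 32/7, 38/7, 44/7, 50/7, 8.
f(20/7) ≈ 1.0498, f(26/7) ≈ 1.3122, f(32/7) ≈ 1.5198, f(38/7) ≈ 1.6917, f(44/7) ≈ 1.8383, f(50/7) ≈ 1.9661, f(8) ≈ 2.0794.
Sum = Δx · [f(20/7) + f(26/7) + f(32/7) + ...].
Sum ≈ 9.8206.

9.8206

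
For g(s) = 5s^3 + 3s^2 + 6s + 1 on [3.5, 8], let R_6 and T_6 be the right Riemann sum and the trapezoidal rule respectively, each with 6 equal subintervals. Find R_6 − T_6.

R_6 = 6546.90234375.
T_6 = 5598.94921875.
R_6 − T_6 = 947.953125.

947.953125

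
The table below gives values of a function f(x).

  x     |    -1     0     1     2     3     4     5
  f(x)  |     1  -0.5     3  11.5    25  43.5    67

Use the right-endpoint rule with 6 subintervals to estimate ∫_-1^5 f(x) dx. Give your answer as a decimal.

Δx = 1.
Sum = 1·[(-0.5) + 3 + 11.5 + 25 + 43.5 + 67] = 149.5.

149.5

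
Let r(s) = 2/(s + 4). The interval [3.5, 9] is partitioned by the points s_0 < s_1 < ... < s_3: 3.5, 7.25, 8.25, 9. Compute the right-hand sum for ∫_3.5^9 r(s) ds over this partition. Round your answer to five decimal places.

0.94532

Subinterval widths: 3.75, 1, 0.75.
Right endpoints: 7.25, 8.25, 9.
r(7.25) = 8/45, r(8.25) = 8/49, r(9) = 2/13.
Sum = Σ Δs_i · r(s_i).
Sum ≈ 0.94532.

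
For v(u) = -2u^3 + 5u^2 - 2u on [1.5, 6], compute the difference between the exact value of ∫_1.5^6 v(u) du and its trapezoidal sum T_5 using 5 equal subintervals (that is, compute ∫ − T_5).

Exact integral: ∫_1.5^6 v(u) du = -324.84375.
T_5 = -335.475.
Error = -324.84375 − (-335.475) = 10.63125.

10.63125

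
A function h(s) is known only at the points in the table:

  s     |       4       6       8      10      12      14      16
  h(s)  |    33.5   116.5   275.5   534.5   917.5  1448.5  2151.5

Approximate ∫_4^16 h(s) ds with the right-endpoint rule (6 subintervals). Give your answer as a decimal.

Δs = 2.
Sum = 2·[116.5 + 275.5 + 534.5 + 917.5 + 1448.5 + 2151.5] = 10888.

10888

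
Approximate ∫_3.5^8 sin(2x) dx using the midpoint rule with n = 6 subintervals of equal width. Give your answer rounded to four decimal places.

Δx = (8 − 3.5)/6 = 0.75.
Midpoints: 3.875, 4.625, 5.375, 6.125, 6.875, 7.625.
f(3.875) ≈ 0.9946, f(4.625) ≈ 0.1739, f(5.375) ≈ -0.9700, f(6.125) ≈ -0.3111, f(6.875) ≈ 0.9260, f(7.625) ≈ 0.4421.
Sum = Δx · [f(3.875) + f(4.625) + f(5.375) + ...].
Sum ≈ 0.9416.

0.9416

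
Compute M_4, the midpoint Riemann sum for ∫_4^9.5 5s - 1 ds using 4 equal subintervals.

180.125

Δs = (9.5 − 4)/4 = 1.375.
Midpoints: 4.6875, 6.0625, 7.4375, 8.8125.
f(4.6875) = 22.4375, f(6.0625) = 29.3125, f(7.4375) = 36.1875, f(8.8125) = 43.0625.
Sum = Δs · [f(4.6875) + f(6.0625) + f(7.4375) + f(8.8125)].
Sum = 180.125.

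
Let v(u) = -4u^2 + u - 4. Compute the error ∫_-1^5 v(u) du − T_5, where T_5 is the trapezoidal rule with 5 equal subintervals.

5.76

Exact integral: ∫_-1^5 v(u) du = -180.
T_5 = -185.76.
Error = -180 − (-185.76) = 5.76.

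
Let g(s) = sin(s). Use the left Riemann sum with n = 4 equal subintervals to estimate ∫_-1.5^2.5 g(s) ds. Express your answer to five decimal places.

0.00000

Δs = (2.5 − (-1.5))/4 = 1.
Left endpoints: -1.5, -0.5, 0.5, 1.5.
g(-1.5) ≈ -0.99749, g(-0.5) ≈ -0.47943, g(0.5) ≈ 0.47943, g(1.5) ≈ 0.99749.
Sum = Δs · [g(-1.5) + g(-0.5) + g(0.5) + g(1.5)].
Sum ≈ 0.00000.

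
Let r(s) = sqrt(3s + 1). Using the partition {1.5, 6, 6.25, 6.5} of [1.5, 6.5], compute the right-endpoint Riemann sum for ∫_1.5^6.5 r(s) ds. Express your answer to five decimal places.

Subinterval widths: 4.5, 0.25, 0.25.
Right endpoints: 6, 6.25, 6.5.
r(6) ≈ 4.35890, r(6.25) ≈ 4.44410, r(6.5) ≈ 4.52769.
Sum = Σ Δs_i · r(s_i).
Sum ≈ 21.85799.

21.85799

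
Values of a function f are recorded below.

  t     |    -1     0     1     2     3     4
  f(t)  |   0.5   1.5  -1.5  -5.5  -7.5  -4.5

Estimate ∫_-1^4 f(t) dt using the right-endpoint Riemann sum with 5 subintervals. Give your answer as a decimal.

-17.5

Δt = 1.
Sum = 1·[1.5 + (-1.5) + (-5.5) + (-7.5) + (-4.5)] = -17.5.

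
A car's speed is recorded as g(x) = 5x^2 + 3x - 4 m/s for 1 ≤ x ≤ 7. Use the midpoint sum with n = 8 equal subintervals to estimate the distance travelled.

616.59375

Δx = (7 − 1)/8 = 0.75.
Midpoints: 1.375, 2.125, 2.875, 3.625, 4.375, 5.125, 5.875, 6.625.
g(1.375) = 9.578125, g(2.125) = 24.953125, g(2.875) = 45.953125, g(3.625) = 72.578125, g(4.375) = 104.828125, g(5.125) = 142.703125, g(5.875) = 186.203125, g(6.625) = 235.328125.
Sum = Δx · [g(1.375) + g(2.125) + g(2.875) + ...].
Sum = 616.59375.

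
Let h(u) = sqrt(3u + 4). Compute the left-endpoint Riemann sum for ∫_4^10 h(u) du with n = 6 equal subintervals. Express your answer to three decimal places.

28.909

Δu = (10 − 4)/6 = 1.
Left endpoints: 4, 5, 6, 7, 8, 9.
h(4) ≈ 4.000, h(5) ≈ 4.359, h(6) ≈ 4.690, h(7) ≈ 5.000, h(8) ≈ 5.292, h(9) ≈ 5.568.
Sum = Δu · [h(4) + h(5) + h(6) + ...].
Sum ≈ 28.909.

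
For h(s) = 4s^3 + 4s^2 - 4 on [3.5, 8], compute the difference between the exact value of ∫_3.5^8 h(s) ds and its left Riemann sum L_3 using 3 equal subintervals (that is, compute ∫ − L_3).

1439.4375

Exact integral: ∫_3.5^8 h(s) ds = 4553.4375.
L_3 = 3114.
Error = 4553.4375 − 3114 = 1439.4375.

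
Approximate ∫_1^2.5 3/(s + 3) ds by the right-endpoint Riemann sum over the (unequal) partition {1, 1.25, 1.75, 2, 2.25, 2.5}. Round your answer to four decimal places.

0.9215

Subinterval widths: 0.25, 0.5, 0.25, 0.25, 0.25.
Right endpoints: 1.25, 1.75, 2, 2.25, 2.5.
f(1.25) = 12/17, f(1.75) = 12/19, f(2) = 0.6, f(2.25) = 4/7, f(2.5) = 6/11.
Sum = Σ Δs_i · f(s_i).
Sum ≈ 0.9215.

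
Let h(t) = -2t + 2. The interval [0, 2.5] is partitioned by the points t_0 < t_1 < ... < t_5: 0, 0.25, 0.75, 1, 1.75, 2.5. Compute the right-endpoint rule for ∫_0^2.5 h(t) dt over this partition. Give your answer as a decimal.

-2.75

Subinterval widths: 0.25, 0.5, 0.25, 0.75, 0.75.
Right endpoints: 0.25, 0.75, 1, 1.75, 2.5.
h(0.25) = 1.5, h(0.75) = 0.5, h(1) = 0, h(1.75) = -1.5, h(2.5) = -3.
Sum = Σ Δt_i · h(t_i).
Sum = -2.75.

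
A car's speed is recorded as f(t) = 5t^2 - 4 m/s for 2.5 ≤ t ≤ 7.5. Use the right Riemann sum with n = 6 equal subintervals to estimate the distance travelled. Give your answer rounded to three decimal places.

Δt = (7.5 − 2.5)/6 = 5/6.
Right endpoints: 10/3, 25/6, 5, 35/6, 20/3, 7.5.
f(10/3) = 464/9, f(25/6) = 2981/36, f(5) = 121, f(35/6) = 5981/36, f(20/3) = 1964/9, f(7.5) = 277.25.
Sum = Δt · [f(10/3) + f(25/6) + f(5) + ...].
Sum ≈ 764.144.

764.144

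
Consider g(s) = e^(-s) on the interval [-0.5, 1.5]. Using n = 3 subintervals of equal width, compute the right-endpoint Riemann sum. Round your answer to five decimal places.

1.00281

Δs = (1.5 − (-0.5))/3 = 2/3.
Right endpoints: 1/6, 5/6, 1.5.
g(1/6) ≈ 0.84648, g(5/6) ≈ 0.43460, g(1.5) ≈ 0.22313.
Sum = Δs · [g(1/6) + g(5/6) + g(1.5)].
Sum ≈ 1.00281.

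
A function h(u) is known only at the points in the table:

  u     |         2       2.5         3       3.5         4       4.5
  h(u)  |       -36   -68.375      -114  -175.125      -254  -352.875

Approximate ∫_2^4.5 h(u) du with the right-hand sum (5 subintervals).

Δu = 0.5.
Sum = 0.5·[(-68.375) + (-114) + (-175.125) + (-254) + (-352.875)] = -482.1875.

-482.1875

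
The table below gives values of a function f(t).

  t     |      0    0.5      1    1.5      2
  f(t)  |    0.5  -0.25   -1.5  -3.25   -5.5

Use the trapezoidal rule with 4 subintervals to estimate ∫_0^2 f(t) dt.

-3.75

Δt = 0.5.
T_4 = (0.5/2)·[0.5 + 2·(-0.25) + 2·(-1.5) + 2·(-3.25) + (-5.5)] = -3.75.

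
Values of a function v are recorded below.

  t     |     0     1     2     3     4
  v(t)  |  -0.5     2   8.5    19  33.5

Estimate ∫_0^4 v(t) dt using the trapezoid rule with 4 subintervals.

Δt = 1.
T_4 = (1/2)·[(-0.5) + 2·2 + 2·8.5 + 2·19 + 33.5] = 46.

46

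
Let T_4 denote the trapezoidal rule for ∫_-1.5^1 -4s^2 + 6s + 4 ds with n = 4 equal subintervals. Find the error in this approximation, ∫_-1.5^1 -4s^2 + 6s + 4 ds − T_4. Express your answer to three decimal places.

Exact integral: ∫_-1.5^1 f(s) ds ≈ 0.41667.
T_4 = -0.234375.
Error ≈ 0.41667 − (-0.234375) ≈ 0.651.

0.651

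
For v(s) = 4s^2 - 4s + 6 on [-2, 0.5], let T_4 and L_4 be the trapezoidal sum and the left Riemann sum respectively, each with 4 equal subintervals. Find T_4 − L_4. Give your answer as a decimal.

T_4 = 33.984375.
L_4 = 41.796875.
T_4 − L_4 = -7.8125.

-7.8125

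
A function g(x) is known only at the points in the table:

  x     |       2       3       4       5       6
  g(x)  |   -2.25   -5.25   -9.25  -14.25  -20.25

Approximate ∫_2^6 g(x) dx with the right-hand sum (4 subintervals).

Δx = 1.
Sum = 1·[(-5.25) + (-9.25) + (-14.25) + (-20.25)] = -49.

-49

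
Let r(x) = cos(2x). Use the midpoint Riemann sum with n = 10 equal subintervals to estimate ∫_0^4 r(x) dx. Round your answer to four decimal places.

Δx = (4 − 0)/10 = 0.4.
Midpoints: 0.2, 0.6, 1, 1.4, 1.8, 2.2, 2.6, 3, 3.4, 3.8.
r(0.2) ≈ 0.9211, r(0.6) ≈ 0.3624, r(1) ≈ -0.4161, r(1.4) ≈ -0.9422, r(1.8) ≈ -0.8968, r(2.2) ≈ -0.3073, r(2.6) ≈ 0.4685, r(3) ≈ 0.9602, r(3.4) ≈ 0.8694, r(3.8) ≈ 0.2513.
Sum = Δx · [r(0.2) + r(0.6) + r(1) + ...].
Sum ≈ 0.5081.

0.5081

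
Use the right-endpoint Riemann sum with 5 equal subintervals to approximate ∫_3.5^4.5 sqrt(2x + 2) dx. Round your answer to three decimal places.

Δx = (4.5 − 3.5)/5 = 0.2.
Right endpoints: 3.7, 3.9, 4.1, 4.3, 4.5.
f(3.7) ≈ 3.066, f(3.9) ≈ 3.130, f(4.1) ≈ 3.194, f(4.3) ≈ 3.256, f(4.5) ≈ 3.317.
Sum = Δx · [f(3.7) + f(3.9) + f(4.1) + f(4.3) + f(4.5)].
Sum ≈ 3.193.

3.193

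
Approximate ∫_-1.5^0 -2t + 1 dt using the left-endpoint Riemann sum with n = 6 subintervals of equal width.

4.125

Δt = (0 − (-1.5))/6 = 0.25.
Left endpoints: -1.5, -1.25, -1, -0.75, -0.5, -0.25.
f(-1.5) = 4, f(-1.25) = 3.5, f(-1) = 3, f(-0.75) = 2.5, f(-0.5) = 2, f(-0.25) = 1.5.
Sum = Δt · [f(-1.5) + f(-1.25) + f(-1) + ...].
Sum = 4.125.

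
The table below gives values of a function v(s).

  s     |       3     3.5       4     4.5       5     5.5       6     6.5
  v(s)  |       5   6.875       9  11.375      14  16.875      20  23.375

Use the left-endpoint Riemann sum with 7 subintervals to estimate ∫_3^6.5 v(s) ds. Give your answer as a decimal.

Δs = 0.5.
Sum = 0.5·[5 + 6.875 + 9 + 11.375 + 14 + 16.875 + 20] = 41.5625.

41.5625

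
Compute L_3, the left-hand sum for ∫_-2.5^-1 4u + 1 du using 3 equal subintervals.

-10.5

Δu = (-1 − (-2.5))/3 = 0.5.
Left endpoints: -2.5, -2, -1.5.
f(-2.5) = -9, f(-2) = -7, f(-1.5) = -5.
Sum = Δu · [f(-2.5) + f(-2) + f(-1.5)].
Sum = -10.5.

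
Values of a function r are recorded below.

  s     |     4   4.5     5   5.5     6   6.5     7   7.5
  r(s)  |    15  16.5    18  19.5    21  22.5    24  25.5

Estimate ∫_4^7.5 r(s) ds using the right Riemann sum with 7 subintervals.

73.5

Δs = 0.5.
Sum = 0.5·[16.5 + 18 + 19.5 + 21 + 22.5 + 24 + 25.5] = 73.5.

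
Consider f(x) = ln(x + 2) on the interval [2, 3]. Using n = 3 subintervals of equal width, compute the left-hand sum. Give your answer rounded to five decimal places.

Δx = (3 − 2)/3 = 1/3.
Left endpoints: 2, 7/3, 8/3.
f(2) ≈ 1.38629, f(7/3) ≈ 1.46634, f(8/3) ≈ 1.54045.
Sum = Δx · [f(2) + f(7/3) + f(8/3)].
Sum ≈ 1.46436.

1.46436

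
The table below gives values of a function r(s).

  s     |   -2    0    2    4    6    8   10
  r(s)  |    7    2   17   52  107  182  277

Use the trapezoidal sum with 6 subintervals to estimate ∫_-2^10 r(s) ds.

Δs = 2.
T_6 = (2/2)·[7 + 2·2 + 2·17 + 2·52 + 2·107 + 2·182 + 277] = 1004.

1004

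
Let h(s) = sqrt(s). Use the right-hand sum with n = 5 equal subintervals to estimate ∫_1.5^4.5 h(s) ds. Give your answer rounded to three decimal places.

5.403

Δs = (4.5 − 1.5)/5 = 0.6.
Right endpoints: 2.1, 2.7, 3.3, 3.9, 4.5.
h(2.1) ≈ 1.449, h(2.7) ≈ 1.643, h(3.3) ≈ 1.817, h(3.9) ≈ 1.975, h(4.5) ≈ 2.121.
Sum = Δs · [h(2.1) + h(2.7) + h(3.3) + h(3.9) + h(4.5)].
Sum ≈ 5.403.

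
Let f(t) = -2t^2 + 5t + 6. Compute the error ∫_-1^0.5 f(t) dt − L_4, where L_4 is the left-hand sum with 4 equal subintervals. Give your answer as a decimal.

Exact integral: ∫_-1^0.5 f(t) dt = 6.375.
L_4 = 4.6171875.
Error = 6.375 − 4.6171875 = 1.7578125.

1.7578125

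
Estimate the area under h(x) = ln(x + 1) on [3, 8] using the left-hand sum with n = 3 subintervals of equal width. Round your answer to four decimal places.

8.5222

Δx = (8 − 3)/3 = 5/3.
Left endpoints: 3, 14/3, 19/3.
h(3) ≈ 1.3863, h(14/3) ≈ 1.7346, h(19/3) ≈ 1.9924.
Sum = Δx · [h(3) + h(14/3) + h(19/3)].
Sum ≈ 8.5222.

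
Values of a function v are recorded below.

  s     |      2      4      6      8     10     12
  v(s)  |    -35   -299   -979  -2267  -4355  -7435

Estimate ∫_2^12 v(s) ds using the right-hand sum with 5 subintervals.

Δs = 2.
Sum = 2·[(-299) + (-979) + (-2267) + (-4355) + (-7435)] = -30670.

-30670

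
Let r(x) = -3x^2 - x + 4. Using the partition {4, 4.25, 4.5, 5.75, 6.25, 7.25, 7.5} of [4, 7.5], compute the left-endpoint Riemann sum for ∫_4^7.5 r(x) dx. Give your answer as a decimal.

-312.3125

Subinterval widths: 0.25, 0.25, 1.25, 0.5, 1, 0.25.
Left endpoints: 4, 4.25, 4.5, 5.75, 6.25, 7.25.
r(4) = -48, r(4.25) = -54.4375, r(4.5) = -61.25, r(5.75) = -100.9375, r(6.25) = -119.4375, r(7.25) = -160.9375.
Sum = Σ Δx_i · r(x_i).
Sum = -312.3125.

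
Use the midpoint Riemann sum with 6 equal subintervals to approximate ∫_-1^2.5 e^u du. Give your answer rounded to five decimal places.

11.64875

Δu = (2.5 − (-1))/6 = 7/12.
Midpoints: -17/24, -0.125, 11/24, 25/24, 1.625, 53/24.
f(-17/24) ≈ 0.49246, f(-0.125) ≈ 0.88250, f(11/24) ≈ 1.58144, f(25/24) ≈ 2.83394, f(1.625) ≈ 5.07842, f(53/24) ≈ 9.10054.
Sum = Δu · [f(-17/24) + f(-0.125) + f(11/24) + ...].
Sum ≈ 11.64875.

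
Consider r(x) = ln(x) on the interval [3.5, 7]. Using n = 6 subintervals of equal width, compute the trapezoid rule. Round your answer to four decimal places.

Δx = (7 − 3.5)/6 = 7/12.
r(3.5) ≈ 1.2528, r(49/12) ≈ 1.4069, r(14/3) ≈ 1.5404, r(5.25) ≈ 1.6582, r(35/6) ≈ 1.7636, r(77/12) ≈ 1.8589, r(7) ≈ 1.9459.
T_6 = (Δx/2)·[r(x_0) + 2r(x_1) + ... + 2r(x_{5}) + r(x_6)].
Sum ≈ 5.7327.

5.7327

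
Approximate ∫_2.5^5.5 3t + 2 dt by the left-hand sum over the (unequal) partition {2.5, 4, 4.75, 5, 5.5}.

Subinterval widths: 1.5, 0.75, 0.25, 0.5.
Left endpoints: 2.5, 4, 4.75, 5.
f(2.5) = 9.5, f(4) = 14, f(4.75) = 16.25, f(5) = 17.
Sum = Σ Δt_i · f(t_i).
Sum = 37.3125.

37.3125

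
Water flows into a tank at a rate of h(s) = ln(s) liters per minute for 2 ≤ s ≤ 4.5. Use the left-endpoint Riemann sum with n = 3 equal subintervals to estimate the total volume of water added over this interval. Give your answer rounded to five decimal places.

2.52824

Δs = (4.5 − 2)/3 = 5/6.
Left endpoints: 2, 17/6, 11/3.
h(2) ≈ 0.69315, h(17/6) ≈ 1.04145, h(11/3) ≈ 1.29928.
Sum = Δs · [h(2) + h(17/6) + h(11/3)].
Sum ≈ 2.52824.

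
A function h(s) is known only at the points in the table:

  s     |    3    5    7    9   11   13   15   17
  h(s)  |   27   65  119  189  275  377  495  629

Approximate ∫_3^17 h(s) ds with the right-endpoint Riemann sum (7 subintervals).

Δs = 2.
Sum = 2·[65 + 119 + 189 + 275 + 377 + 495 + 629] = 4298.

4298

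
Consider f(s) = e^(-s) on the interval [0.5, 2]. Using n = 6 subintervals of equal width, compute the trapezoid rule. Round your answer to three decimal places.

0.474

Δs = (2 − 0.5)/6 = 0.25.
f(0.5) ≈ 0.607, f(0.75) ≈ 0.472, f(1) ≈ 0.368, f(1.25) ≈ 0.287, f(1.5) ≈ 0.223, f(1.75) ≈ 0.174, f(2) ≈ 0.135.
T_6 = (Δs/2)·[f(s_0) + 2f(s_1) + ... + 2f(s_{5}) + f(s_6)].
Sum ≈ 0.474.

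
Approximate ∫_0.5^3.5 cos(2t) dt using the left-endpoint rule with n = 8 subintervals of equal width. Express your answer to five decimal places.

Δt = (3.5 − 0.5)/8 = 0.375.
Left endpoints: 0.5, 0.875, 1.25, 1.625, 2, 2.375, 2.75, 3.125.
f(0.5) ≈ 0.54030, f(0.875) ≈ -0.17825, f(1.25) ≈ -0.80114, f(1.625) ≈ -0.99413, f(2) ≈ -0.65364, f(2.375) ≈ 0.03760, f(2.75) ≈ 0.70867, f(3.125) ≈ 0.99945.
Sum = Δt · [f(0.5) + f(0.875) + f(1.25) + ...].
Sum ≈ -0.12793.

-0.12793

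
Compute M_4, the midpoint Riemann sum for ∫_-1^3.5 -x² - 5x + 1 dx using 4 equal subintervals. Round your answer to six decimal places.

Δx = (3.5 − (-1))/4 = 1.125.
Midpoints: -0.4375, 0.6875, 1.8125, 2.9375.
f(-0.4375) = 2.99609375, f(0.6875) = -2.91015625, f(1.8125) = -11.34765625, f(2.9375) = -22.31640625.
Sum = Δx · [f(-0.4375) + f(0.6875) + f(1.8125) + f(2.9375)].
Sum ≈ -37.775391.

-37.775391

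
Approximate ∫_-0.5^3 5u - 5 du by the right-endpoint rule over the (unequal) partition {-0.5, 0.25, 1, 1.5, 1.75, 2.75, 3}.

10.625

Subinterval widths: 0.75, 0.75, 0.5, 0.25, 1, 0.25.
Right endpoints: 0.25, 1, 1.5, 1.75, 2.75, 3.
f(0.25) = -3.75, f(1) = 0, f(1.5) = 2.5, f(1.75) = 3.75, f(2.75) = 8.75, f(3) = 10.
Sum = Σ Δu_i · f(u_i).
Sum = 10.625.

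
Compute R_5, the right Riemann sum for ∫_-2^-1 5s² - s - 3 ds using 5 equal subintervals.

8.6

Δs = (-1 − (-2))/5 = 0.2.
Right endpoints: -1.8, -1.6, -1.4, -1.2, -1.
f(-1.8) = 15, f(-1.6) = 11.4, f(-1.4) = 8.2, f(-1.2) = 5.4, f(-1) = 3.
Sum = Δs · [f(-1.8) + f(-1.6) + f(-1.4) + f(-1.2) + f(-1)].
Sum = 8.6.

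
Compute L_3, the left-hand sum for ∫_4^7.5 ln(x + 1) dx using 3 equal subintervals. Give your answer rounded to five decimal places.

6.32453

Δx = (7.5 − 4)/3 = 7/6.
Left endpoints: 4, 31/6, 19/3.
f(4) ≈ 1.60944, f(31/6) ≈ 1.81916, f(19/3) ≈ 1.99243.
Sum = Δx · [f(4) + f(31/6) + f(19/3)].
Sum ≈ 6.32453.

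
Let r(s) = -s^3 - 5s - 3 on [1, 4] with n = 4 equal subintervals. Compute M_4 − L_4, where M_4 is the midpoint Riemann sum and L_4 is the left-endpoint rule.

M_4 = -109.1953125.
L_4 = -83.109375.
M_4 − L_4 = -26.0859375.

-26.0859375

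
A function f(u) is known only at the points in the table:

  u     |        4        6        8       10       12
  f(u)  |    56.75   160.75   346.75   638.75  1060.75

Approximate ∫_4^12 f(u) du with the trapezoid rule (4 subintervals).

Δu = 2.
T_4 = (2/2)·[56.75 + 2·160.75 + 2·346.75 + 2·638.75 + 1060.75] = 3410.

3410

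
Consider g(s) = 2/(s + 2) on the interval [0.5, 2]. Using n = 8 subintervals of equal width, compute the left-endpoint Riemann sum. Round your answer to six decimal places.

Δs = (2 − 0.5)/8 = 0.1875.
Left endpoints: 0.5, 0.6875, 0.875, 1.0625, 1.25, 1.4375, 1.625, 1.8125.
g(0.5) = 0.8, g(0.6875) = 32/43, g(0.875) = 16/23, g(1.0625) = 32/49, g(1.25) = 8/13, g(1.4375) = 32/55, g(1.625) = 16/29, g(1.8125) = 32/61.
Sum = Δs · [g(0.5) + g(0.6875) + g(0.875) + ...].
Sum ≈ 0.968703.

0.968703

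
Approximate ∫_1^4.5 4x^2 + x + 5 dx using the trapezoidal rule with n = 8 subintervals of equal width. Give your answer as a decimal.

147.73828125

Δx = (4.5 − 1)/8 = 0.4375.
f(1) = 10, f(1.4375) = 14.703125, f(1.875) = 20.9375, f(2.3125) = 28.703125, f(2.75) = 38, f(3.1875) = 48.828125, f(3.625) = 61.1875, f(4.0625) = 75.078125, f(4.5) = 90.5.
T_8 = (Δx/2)·[f(x_0) + 2f(x_1) + ... + 2f(x_{7}) + f(x_8)].
Sum = 147.73828125.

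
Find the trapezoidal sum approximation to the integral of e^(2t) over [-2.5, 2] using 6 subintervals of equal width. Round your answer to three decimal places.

32.231

Δt = (2 − (-2.5))/6 = 0.75.
f(-2.5) ≈ 0.007, f(-1.75) ≈ 0.030, f(-1) ≈ 0.135, f(-0.25) ≈ 0.607, f(0.5) ≈ 2.718, f(1.25) ≈ 12.182, f(2) ≈ 54.598.
T_6 = (Δt/2)·[f(t_0) + 2f(t_1) + ... + 2f(t_{5}) + f(t_6)].
Sum ≈ 32.231.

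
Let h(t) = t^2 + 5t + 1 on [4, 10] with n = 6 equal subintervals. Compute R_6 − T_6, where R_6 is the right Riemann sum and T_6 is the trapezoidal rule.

57

R_6 = 586.
T_6 = 529.
R_6 − T_6 = 57.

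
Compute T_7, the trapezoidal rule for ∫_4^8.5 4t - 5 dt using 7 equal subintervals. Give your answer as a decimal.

Δt = (8.5 − 4)/7 = 9/14.
f(4) = 11, f(65/14) = 95/7, f(37/7) = 113/7, f(83/14) = 131/7, f(46/7) = 149/7, f(101/14) = 167/7, f(55/7) = 185/7, f(8.5) = 29.
T_7 = (Δt/2)·[f(t_0) + 2f(t_1) + ... + 2f(t_{6}) + f(t_7)].
Sum = 90.

90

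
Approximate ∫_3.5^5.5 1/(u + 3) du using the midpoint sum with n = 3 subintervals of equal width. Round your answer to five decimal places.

Δu = (5.5 − 3.5)/3 = 2/3.
Midpoints: 23/6, 4.5, 31/6.
f(23/6) = 6/41, f(4.5) = 2/15, f(31/6) = 6/49.
Sum = Δu · [f(23/6) + f(4.5) + f(31/6)].
Sum ≈ 0.26808.

0.26808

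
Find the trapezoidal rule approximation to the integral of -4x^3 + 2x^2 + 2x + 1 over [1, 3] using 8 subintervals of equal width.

Δx = (3 − 1)/8 = 0.25.
f(1) = 1, f(1.25) = -1.1875, f(1.5) = -5, f(1.75) = -10.8125, f(2) = -19, f(2.25) = -29.9375, f(2.5) = -44, f(2.75) = -61.5625, f(3) = -83.
T_8 = (Δx/2)·[f(x_0) + 2f(x_1) + ... + 2f(x_{7}) + f(x_8)].
Sum = -53.125.

-53.125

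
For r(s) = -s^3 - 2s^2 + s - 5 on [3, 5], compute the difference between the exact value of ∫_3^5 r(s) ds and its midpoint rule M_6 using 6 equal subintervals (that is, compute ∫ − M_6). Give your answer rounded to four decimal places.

-0.2593

Exact integral: ∫_3^5 r(s) ds ≈ -203.333333.
M_6 ≈ -203.074074.
Error ≈ -203.333333 − (-203.074074) ≈ -0.2593.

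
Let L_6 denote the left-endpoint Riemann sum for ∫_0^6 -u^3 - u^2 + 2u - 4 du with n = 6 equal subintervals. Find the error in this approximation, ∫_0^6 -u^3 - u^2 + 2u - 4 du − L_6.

Exact integral: ∫_0^6 f(u) du = -384.
L_6 = -274.
Error = -384 − (-274) = -110.

-110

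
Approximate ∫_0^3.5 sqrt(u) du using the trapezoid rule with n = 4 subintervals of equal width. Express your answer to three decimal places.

4.212

Δu = (3.5 − 0)/4 = 0.875.
f(0) ≈ 0.000, f(0.875) ≈ 0.935, f(1.75) ≈ 1.323, f(2.625) ≈ 1.620, f(3.5) ≈ 1.871.
T_4 = (Δu/2)·[f(u_0) + 2f(u_1) + 2f(u_2) + 2f(u_3) + f(u_4)].
Sum ≈ 4.212.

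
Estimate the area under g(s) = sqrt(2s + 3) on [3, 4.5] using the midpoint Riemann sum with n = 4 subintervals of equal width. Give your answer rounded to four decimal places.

4.8567

Δs = (4.5 − 3)/4 = 0.375.
Midpoints: 3.1875, 3.5625, 3.9375, 4.3125.
g(3.1875) ≈ 3.0619, g(3.5625) ≈ 3.1820, g(3.9375) ≈ 3.2977, g(4.3125) ≈ 3.4095.
Sum = Δs · [g(3.1875) + g(3.5625) + g(3.9375) + g(4.3125)].
Sum ≈ 4.8567.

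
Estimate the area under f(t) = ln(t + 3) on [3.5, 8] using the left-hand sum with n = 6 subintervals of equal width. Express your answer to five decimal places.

Δt = (8 − 3.5)/6 = 0.75.
Left endpoints: 3.5, 4.25, 5, 5.75, 6.5, 7.25.
f(3.5) ≈ 1.87180, f(4.25) ≈ 1.98100, f(5) ≈ 2.07944, f(5.75) ≈ 2.16905, f(6.5) ≈ 2.25129, f(7.25) ≈ 2.32728.
Sum = Δt · [f(3.5) + f(4.25) + f(5) + ...].
Sum ≈ 9.50990.

9.50990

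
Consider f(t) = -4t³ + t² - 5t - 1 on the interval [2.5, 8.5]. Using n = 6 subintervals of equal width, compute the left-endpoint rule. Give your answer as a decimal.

Δt = (8.5 − 2.5)/6 = 1.
Left endpoints: 2.5, 3.5, 4.5, 5.5, 6.5, 7.5.
f(2.5) = -69.75, f(3.5) = -177.75, f(4.5) = -367.75, f(5.5) = -663.75, f(6.5) = -1089.75, f(7.5) = -1669.75.
Sum = Δt · [f(2.5) + f(3.5) + f(4.5) + ...].
Sum = -4038.5.

-4038.5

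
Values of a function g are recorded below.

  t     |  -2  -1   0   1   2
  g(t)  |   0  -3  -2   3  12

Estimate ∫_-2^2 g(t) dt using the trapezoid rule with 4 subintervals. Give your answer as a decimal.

4

Δt = 1.
T_4 = (1/2)·[0 + 2·(-3) + 2·(-2) + 2·3 + 12] = 4.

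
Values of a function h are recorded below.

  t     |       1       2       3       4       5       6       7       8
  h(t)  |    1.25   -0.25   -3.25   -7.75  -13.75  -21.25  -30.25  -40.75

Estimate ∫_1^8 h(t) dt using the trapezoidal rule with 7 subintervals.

Δt = 1.
T_7 = (1/2)·[1.25 + 2·(-0.25) + 2·(-3.25) + 2·(-7.75) + 2·(-13.75) + 2·(-21.25) + 2·(-30.25) + (-40.75)] = -96.25.

-96.25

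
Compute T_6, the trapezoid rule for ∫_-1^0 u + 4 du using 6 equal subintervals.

Δu = (0 − (-1))/6 = 1/6.
f(-1) = 3, f(-5/6) = 19/6, f(-2/3) = 10/3, f(-0.5) = 3.5, f(-1/3) = 11/3, f(-1/6) = 23/6, f(0) = 4.
T_6 = (Δu/2)·[f(u_0) + 2f(u_1) + ... + 2f(u_{5}) + f(u_6)].
Sum = 3.5.

3.5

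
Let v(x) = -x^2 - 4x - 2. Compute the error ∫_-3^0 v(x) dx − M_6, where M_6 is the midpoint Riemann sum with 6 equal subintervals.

Exact integral: ∫_-3^0 v(x) dx = 3.
M_6 = 3.0625.
Error = 3 − 3.0625 = -0.0625.

-0.0625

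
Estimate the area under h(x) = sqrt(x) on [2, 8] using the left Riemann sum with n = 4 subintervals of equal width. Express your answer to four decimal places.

Δx = (8 − 2)/4 = 1.5.
Left endpoints: 2, 3.5, 5, 6.5.
h(2) ≈ 1.4142, h(3.5) ≈ 1.8708, h(5) ≈ 2.2361, h(6.5) ≈ 2.5495.
Sum = Δx · [h(2) + h(3.5) + h(5) + h(6.5)].
Sum ≈ 12.1059.

12.1059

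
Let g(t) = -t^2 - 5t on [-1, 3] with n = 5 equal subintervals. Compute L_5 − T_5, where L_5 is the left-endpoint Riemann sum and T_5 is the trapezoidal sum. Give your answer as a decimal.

L_5 = -18.56.
T_5 = -29.76.
L_5 − T_5 = 11.2.

11.2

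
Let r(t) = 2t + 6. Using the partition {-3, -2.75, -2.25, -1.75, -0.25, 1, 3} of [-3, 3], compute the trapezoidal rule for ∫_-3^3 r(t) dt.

Subinterval widths: 0.25, 0.5, 0.5, 1.5, 1.25, 2.
r(-3) = 0, r(-2.75) = 0.5, r(-2.25) = 1.5, r(-1.75) = 2.5, r(-0.25) = 5.5, r(1) = 8, r(3) = 12.
On each subinterval the trapezoid contributes (Δt_i/2)·[r(t_{i-1}) + r(t_i)].
Sum = 36.

36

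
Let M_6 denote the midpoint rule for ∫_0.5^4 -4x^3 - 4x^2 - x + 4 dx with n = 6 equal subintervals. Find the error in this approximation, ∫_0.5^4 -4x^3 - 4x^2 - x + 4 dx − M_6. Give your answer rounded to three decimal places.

Exact integral: ∫_0.5^4 f(x) dx ≈ -334.97917.
M_6 ≈ -331.90249.
Error ≈ -334.97917 − (-331.90249) ≈ -3.077.

-3.077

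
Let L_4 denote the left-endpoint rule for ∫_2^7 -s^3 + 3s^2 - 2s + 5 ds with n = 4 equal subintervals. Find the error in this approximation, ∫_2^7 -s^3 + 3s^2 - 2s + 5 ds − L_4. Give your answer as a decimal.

-117.578125

Exact integral: ∫_2^7 f(s) ds = -281.25.
L_4 = -163.671875.
Error = -281.25 − (-163.671875) = -117.578125.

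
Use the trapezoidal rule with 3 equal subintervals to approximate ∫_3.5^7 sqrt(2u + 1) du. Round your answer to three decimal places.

11.812

Δu = (7 − 3.5)/3 = 7/6.
f(3.5) ≈ 2.828, f(14/3) ≈ 3.215, f(35/6) ≈ 3.559, f(7) ≈ 3.873.
T_3 = (Δu/2)·[f(u_0) + 2f(u_1) + 2f(u_2) + f(u_3)].
Sum ≈ 11.812.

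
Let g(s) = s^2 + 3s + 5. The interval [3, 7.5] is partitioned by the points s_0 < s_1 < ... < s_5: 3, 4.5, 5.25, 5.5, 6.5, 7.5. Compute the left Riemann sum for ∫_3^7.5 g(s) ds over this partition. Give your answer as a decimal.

Subinterval widths: 1.5, 0.75, 0.25, 1, 1.
Left endpoints: 3, 4.5, 5.25, 5.5, 6.5.
g(3) = 23, g(4.5) = 38.75, g(5.25) = 48.3125, g(5.5) = 51.75, g(6.5) = 66.75.
Sum = Σ Δs_i · g(s_i).
Sum = 194.140625.

194.140625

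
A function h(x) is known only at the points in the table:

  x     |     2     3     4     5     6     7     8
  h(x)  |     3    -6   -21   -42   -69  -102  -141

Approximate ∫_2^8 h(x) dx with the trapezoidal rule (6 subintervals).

-309

Δx = 1.
T_6 = (1/2)·[3 + 2·(-6) + 2·(-21) + 2·(-42) + 2·(-69) + 2·(-102) + (-141)] = -309.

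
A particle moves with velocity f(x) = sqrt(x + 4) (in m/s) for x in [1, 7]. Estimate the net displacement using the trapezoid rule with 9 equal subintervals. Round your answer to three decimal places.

16.866

Δx = (7 − 1)/9 = 2/3.
f(1) ≈ 2.236, f(5/3) ≈ 2.380, f(7/3) ≈ 2.517, f(3) ≈ 2.646, f(11/3) ≈ 2.769, f(13/3) ≈ 2.887, f(5) ≈ 3.000, f(17/3) ≈ 3.109, f(19/3) ≈ 3.215, f(7) ≈ 3.317.
T_9 = (Δx/2)·[f(x_0) + 2f(x_1) + ... + 2f(x_{8}) + f(x_9)].
Sum ≈ 16.866.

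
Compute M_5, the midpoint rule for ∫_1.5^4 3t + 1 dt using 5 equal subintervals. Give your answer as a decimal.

Δt = (4 − 1.5)/5 = 0.5.
Midpoints: 1.75, 2.25, 2.75, 3.25, 3.75.
f(1.75) = 6.25, f(2.25) = 7.75, f(2.75) = 9.25, f(3.25) = 10.75, f(3.75) = 12.25.
Sum = Δt · [f(1.75) + f(2.25) + f(2.75) + f(3.25) + f(3.75)].
Sum = 23.125.

23.125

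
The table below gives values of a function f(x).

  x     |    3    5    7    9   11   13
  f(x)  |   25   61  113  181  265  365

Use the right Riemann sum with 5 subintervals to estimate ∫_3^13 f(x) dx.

1970

Δx = 2.
Sum = 2·[61 + 113 + 181 + 265 + 365] = 1970.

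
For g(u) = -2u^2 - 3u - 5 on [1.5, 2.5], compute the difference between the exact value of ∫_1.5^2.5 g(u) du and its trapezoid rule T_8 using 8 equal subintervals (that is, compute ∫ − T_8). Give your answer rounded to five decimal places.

0.00521

Exact integral: ∫_1.5^2.5 g(u) du ≈ -19.1666667.
T_8 = -19.171875.
Error ≈ -19.1666667 − (-19.171875) ≈ 0.00521.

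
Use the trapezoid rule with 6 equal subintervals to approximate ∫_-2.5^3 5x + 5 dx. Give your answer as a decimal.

34.375

Δx = (3 − (-2.5))/6 = 11/12.
f(-2.5) = -7.5, f(-19/12) = -35/12, f(-2/3) = 5/3, f(0.25) = 6.25, f(7/6) = 65/6, f(25/12) = 185/12, f(3) = 20.
T_6 = (Δx/2)·[f(x_0) + 2f(x_1) + ... + 2f(x_{5}) + f(x_6)].
Sum = 34.375.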